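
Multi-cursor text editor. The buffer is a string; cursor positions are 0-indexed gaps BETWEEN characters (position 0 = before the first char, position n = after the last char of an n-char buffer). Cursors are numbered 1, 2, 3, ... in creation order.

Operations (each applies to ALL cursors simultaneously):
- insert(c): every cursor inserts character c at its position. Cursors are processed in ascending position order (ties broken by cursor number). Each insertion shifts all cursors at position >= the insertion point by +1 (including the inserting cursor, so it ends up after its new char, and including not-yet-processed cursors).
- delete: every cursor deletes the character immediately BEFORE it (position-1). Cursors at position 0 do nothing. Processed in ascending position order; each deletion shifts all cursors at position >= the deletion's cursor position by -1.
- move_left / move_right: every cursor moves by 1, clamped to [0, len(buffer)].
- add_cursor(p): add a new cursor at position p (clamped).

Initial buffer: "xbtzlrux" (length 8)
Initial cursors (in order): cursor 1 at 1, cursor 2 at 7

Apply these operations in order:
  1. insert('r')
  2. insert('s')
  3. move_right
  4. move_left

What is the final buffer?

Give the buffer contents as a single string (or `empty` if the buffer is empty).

Answer: xrsbtzlrursx

Derivation:
After op 1 (insert('r')): buffer="xrbtzlrurx" (len 10), cursors c1@2 c2@9, authorship .1......2.
After op 2 (insert('s')): buffer="xrsbtzlrursx" (len 12), cursors c1@3 c2@11, authorship .11......22.
After op 3 (move_right): buffer="xrsbtzlrursx" (len 12), cursors c1@4 c2@12, authorship .11......22.
After op 4 (move_left): buffer="xrsbtzlrursx" (len 12), cursors c1@3 c2@11, authorship .11......22.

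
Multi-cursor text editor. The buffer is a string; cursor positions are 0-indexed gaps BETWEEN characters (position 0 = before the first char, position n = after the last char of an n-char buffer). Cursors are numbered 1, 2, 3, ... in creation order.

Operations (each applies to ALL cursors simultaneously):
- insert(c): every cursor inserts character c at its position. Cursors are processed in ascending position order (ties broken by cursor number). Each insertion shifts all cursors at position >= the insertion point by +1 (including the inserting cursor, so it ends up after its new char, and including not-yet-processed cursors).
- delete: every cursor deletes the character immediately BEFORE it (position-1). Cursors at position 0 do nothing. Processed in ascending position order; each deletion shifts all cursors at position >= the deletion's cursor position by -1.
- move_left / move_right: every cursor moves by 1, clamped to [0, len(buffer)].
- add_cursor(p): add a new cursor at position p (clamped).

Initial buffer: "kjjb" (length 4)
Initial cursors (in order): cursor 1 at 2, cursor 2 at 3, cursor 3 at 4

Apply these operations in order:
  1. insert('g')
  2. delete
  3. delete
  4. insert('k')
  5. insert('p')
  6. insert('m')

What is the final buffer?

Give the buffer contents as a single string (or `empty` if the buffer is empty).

After op 1 (insert('g')): buffer="kjgjgbg" (len 7), cursors c1@3 c2@5 c3@7, authorship ..1.2.3
After op 2 (delete): buffer="kjjb" (len 4), cursors c1@2 c2@3 c3@4, authorship ....
After op 3 (delete): buffer="k" (len 1), cursors c1@1 c2@1 c3@1, authorship .
After op 4 (insert('k')): buffer="kkkk" (len 4), cursors c1@4 c2@4 c3@4, authorship .123
After op 5 (insert('p')): buffer="kkkkppp" (len 7), cursors c1@7 c2@7 c3@7, authorship .123123
After op 6 (insert('m')): buffer="kkkkpppmmm" (len 10), cursors c1@10 c2@10 c3@10, authorship .123123123

Answer: kkkkpppmmm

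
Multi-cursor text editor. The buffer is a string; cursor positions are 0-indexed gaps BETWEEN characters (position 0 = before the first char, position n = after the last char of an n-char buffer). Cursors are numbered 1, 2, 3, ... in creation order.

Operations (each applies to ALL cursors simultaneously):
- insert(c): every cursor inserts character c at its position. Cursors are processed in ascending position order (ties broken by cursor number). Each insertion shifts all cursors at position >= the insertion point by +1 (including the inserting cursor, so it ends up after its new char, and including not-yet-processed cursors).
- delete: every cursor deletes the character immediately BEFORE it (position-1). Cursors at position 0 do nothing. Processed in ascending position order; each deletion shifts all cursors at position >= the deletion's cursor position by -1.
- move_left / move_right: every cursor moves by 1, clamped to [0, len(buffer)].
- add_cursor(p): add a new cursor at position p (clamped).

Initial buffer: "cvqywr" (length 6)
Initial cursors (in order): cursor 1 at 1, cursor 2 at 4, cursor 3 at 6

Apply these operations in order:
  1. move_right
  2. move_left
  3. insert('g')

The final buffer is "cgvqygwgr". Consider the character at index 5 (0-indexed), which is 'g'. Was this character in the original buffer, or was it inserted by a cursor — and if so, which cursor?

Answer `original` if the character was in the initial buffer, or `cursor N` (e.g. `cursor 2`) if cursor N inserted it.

Answer: cursor 2

Derivation:
After op 1 (move_right): buffer="cvqywr" (len 6), cursors c1@2 c2@5 c3@6, authorship ......
After op 2 (move_left): buffer="cvqywr" (len 6), cursors c1@1 c2@4 c3@5, authorship ......
After op 3 (insert('g')): buffer="cgvqygwgr" (len 9), cursors c1@2 c2@6 c3@8, authorship .1...2.3.
Authorship (.=original, N=cursor N): . 1 . . . 2 . 3 .
Index 5: author = 2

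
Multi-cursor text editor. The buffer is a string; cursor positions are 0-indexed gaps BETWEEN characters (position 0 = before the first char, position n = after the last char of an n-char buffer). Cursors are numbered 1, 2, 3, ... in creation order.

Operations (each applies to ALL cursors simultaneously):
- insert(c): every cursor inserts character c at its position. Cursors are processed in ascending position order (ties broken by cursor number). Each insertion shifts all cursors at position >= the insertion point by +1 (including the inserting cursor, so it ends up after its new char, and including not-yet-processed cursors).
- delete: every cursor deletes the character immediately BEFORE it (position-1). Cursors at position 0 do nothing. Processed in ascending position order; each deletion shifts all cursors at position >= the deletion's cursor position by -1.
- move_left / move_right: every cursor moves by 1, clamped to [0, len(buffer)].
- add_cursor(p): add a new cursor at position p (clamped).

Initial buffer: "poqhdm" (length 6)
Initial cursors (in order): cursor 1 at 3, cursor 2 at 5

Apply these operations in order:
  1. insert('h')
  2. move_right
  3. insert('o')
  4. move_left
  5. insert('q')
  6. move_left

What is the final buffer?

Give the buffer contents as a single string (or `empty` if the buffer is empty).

After op 1 (insert('h')): buffer="poqhhdhm" (len 8), cursors c1@4 c2@7, authorship ...1..2.
After op 2 (move_right): buffer="poqhhdhm" (len 8), cursors c1@5 c2@8, authorship ...1..2.
After op 3 (insert('o')): buffer="poqhhodhmo" (len 10), cursors c1@6 c2@10, authorship ...1.1.2.2
After op 4 (move_left): buffer="poqhhodhmo" (len 10), cursors c1@5 c2@9, authorship ...1.1.2.2
After op 5 (insert('q')): buffer="poqhhqodhmqo" (len 12), cursors c1@6 c2@11, authorship ...1.11.2.22
After op 6 (move_left): buffer="poqhhqodhmqo" (len 12), cursors c1@5 c2@10, authorship ...1.11.2.22

Answer: poqhhqodhmqo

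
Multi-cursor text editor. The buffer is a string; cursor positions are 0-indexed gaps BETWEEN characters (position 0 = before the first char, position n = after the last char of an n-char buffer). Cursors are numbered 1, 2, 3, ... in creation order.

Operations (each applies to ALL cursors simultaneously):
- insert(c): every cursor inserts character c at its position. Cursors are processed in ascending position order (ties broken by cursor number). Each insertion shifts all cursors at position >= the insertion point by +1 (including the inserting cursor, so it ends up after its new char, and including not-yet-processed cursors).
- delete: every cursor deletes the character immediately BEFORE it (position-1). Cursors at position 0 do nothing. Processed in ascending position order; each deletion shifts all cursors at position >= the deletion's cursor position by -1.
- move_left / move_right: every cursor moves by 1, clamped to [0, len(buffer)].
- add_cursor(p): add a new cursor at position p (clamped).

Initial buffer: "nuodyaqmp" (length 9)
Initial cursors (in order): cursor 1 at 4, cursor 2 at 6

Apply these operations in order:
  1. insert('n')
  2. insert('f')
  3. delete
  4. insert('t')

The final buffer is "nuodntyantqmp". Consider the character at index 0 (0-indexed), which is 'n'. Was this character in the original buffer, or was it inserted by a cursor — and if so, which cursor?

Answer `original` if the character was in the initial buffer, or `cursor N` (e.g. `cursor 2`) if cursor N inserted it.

After op 1 (insert('n')): buffer="nuodnyanqmp" (len 11), cursors c1@5 c2@8, authorship ....1..2...
After op 2 (insert('f')): buffer="nuodnfyanfqmp" (len 13), cursors c1@6 c2@10, authorship ....11..22...
After op 3 (delete): buffer="nuodnyanqmp" (len 11), cursors c1@5 c2@8, authorship ....1..2...
After op 4 (insert('t')): buffer="nuodntyantqmp" (len 13), cursors c1@6 c2@10, authorship ....11..22...
Authorship (.=original, N=cursor N): . . . . 1 1 . . 2 2 . . .
Index 0: author = original

Answer: original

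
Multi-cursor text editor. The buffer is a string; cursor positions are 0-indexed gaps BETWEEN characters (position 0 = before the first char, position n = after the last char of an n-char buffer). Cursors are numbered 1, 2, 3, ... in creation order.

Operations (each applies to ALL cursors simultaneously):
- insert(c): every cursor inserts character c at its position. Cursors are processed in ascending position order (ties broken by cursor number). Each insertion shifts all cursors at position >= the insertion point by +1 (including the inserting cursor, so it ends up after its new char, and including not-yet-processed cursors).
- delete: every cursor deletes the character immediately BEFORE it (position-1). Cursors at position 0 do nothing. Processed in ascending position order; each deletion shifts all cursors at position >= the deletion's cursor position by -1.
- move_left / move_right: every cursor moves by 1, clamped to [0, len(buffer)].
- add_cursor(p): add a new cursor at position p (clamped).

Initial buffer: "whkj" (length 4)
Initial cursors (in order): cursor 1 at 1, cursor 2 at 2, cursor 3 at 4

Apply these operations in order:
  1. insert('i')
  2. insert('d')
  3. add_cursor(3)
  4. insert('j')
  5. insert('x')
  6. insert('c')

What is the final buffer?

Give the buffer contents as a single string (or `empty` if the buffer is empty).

Answer: widjjxxcchidjxckjidjxc

Derivation:
After op 1 (insert('i')): buffer="wihikji" (len 7), cursors c1@2 c2@4 c3@7, authorship .1.2..3
After op 2 (insert('d')): buffer="widhidkjid" (len 10), cursors c1@3 c2@6 c3@10, authorship .11.22..33
After op 3 (add_cursor(3)): buffer="widhidkjid" (len 10), cursors c1@3 c4@3 c2@6 c3@10, authorship .11.22..33
After op 4 (insert('j')): buffer="widjjhidjkjidj" (len 14), cursors c1@5 c4@5 c2@9 c3@14, authorship .1114.222..333
After op 5 (insert('x')): buffer="widjjxxhidjxkjidjx" (len 18), cursors c1@7 c4@7 c2@12 c3@18, authorship .111414.2222..3333
After op 6 (insert('c')): buffer="widjjxxcchidjxckjidjxc" (len 22), cursors c1@9 c4@9 c2@15 c3@22, authorship .11141414.22222..33333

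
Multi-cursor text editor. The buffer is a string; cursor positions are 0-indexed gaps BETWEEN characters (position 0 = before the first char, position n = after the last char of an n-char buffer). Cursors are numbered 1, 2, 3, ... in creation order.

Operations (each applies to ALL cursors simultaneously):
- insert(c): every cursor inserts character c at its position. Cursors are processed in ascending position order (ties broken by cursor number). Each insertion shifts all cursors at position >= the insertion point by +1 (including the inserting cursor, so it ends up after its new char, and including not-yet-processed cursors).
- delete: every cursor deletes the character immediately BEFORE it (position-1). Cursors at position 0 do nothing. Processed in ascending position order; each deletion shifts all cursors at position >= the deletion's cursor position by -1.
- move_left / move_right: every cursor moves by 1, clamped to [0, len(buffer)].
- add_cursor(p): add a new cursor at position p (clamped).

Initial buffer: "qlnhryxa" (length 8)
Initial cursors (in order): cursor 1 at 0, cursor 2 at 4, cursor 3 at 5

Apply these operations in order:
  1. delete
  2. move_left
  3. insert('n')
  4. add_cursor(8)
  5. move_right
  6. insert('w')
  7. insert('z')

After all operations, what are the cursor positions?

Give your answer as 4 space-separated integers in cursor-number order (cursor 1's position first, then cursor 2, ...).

After op 1 (delete): buffer="qlnyxa" (len 6), cursors c1@0 c2@3 c3@3, authorship ......
After op 2 (move_left): buffer="qlnyxa" (len 6), cursors c1@0 c2@2 c3@2, authorship ......
After op 3 (insert('n')): buffer="nqlnnnyxa" (len 9), cursors c1@1 c2@5 c3@5, authorship 1..23....
After op 4 (add_cursor(8)): buffer="nqlnnnyxa" (len 9), cursors c1@1 c2@5 c3@5 c4@8, authorship 1..23....
After op 5 (move_right): buffer="nqlnnnyxa" (len 9), cursors c1@2 c2@6 c3@6 c4@9, authorship 1..23....
After op 6 (insert('w')): buffer="nqwlnnnwwyxaw" (len 13), cursors c1@3 c2@9 c3@9 c4@13, authorship 1.1.23.23...4
After op 7 (insert('z')): buffer="nqwzlnnnwwzzyxawz" (len 17), cursors c1@4 c2@12 c3@12 c4@17, authorship 1.11.23.2323...44

Answer: 4 12 12 17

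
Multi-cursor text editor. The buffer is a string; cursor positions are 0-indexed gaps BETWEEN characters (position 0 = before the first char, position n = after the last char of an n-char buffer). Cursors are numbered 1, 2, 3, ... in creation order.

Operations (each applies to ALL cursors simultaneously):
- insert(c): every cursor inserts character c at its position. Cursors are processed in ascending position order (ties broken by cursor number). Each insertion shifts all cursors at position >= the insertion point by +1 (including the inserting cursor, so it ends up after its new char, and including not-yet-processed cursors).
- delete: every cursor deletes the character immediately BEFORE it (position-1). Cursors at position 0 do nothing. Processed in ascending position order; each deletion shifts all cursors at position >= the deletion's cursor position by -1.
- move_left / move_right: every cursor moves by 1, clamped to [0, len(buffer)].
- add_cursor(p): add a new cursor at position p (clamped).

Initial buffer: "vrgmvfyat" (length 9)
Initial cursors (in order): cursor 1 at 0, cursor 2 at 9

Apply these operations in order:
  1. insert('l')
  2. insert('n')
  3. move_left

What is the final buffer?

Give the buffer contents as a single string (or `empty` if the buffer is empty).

Answer: lnvrgmvfyatln

Derivation:
After op 1 (insert('l')): buffer="lvrgmvfyatl" (len 11), cursors c1@1 c2@11, authorship 1.........2
After op 2 (insert('n')): buffer="lnvrgmvfyatln" (len 13), cursors c1@2 c2@13, authorship 11.........22
After op 3 (move_left): buffer="lnvrgmvfyatln" (len 13), cursors c1@1 c2@12, authorship 11.........22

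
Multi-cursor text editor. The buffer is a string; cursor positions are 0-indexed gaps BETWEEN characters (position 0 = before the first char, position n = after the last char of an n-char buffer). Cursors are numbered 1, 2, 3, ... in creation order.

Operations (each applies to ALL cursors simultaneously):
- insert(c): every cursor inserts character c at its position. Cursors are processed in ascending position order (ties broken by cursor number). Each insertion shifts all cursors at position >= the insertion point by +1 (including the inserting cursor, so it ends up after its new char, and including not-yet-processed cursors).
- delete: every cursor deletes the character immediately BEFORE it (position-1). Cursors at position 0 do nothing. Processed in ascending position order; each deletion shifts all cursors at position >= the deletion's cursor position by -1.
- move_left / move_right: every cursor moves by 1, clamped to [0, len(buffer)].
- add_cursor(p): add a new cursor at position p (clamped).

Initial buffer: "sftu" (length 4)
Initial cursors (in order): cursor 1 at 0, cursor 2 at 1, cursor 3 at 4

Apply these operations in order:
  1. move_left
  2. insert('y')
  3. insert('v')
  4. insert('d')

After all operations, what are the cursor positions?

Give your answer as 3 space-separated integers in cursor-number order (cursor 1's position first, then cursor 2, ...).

After op 1 (move_left): buffer="sftu" (len 4), cursors c1@0 c2@0 c3@3, authorship ....
After op 2 (insert('y')): buffer="yysftyu" (len 7), cursors c1@2 c2@2 c3@6, authorship 12...3.
After op 3 (insert('v')): buffer="yyvvsftyvu" (len 10), cursors c1@4 c2@4 c3@9, authorship 1212...33.
After op 4 (insert('d')): buffer="yyvvddsftyvdu" (len 13), cursors c1@6 c2@6 c3@12, authorship 121212...333.

Answer: 6 6 12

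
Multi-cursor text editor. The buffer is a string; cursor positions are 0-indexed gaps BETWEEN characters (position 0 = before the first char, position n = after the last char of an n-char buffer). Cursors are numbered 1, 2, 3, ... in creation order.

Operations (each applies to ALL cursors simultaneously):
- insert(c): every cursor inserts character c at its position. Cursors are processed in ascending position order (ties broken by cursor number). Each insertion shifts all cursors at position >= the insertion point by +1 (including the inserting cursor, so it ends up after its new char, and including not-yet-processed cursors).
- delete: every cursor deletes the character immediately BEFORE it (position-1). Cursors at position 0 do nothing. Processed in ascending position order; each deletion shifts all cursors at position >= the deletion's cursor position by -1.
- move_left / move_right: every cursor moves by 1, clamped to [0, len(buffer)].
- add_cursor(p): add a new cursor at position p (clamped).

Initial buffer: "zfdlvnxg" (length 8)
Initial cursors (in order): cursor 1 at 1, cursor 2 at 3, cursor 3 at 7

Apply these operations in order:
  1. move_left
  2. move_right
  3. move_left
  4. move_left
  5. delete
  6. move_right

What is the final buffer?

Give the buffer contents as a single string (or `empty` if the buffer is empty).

After op 1 (move_left): buffer="zfdlvnxg" (len 8), cursors c1@0 c2@2 c3@6, authorship ........
After op 2 (move_right): buffer="zfdlvnxg" (len 8), cursors c1@1 c2@3 c3@7, authorship ........
After op 3 (move_left): buffer="zfdlvnxg" (len 8), cursors c1@0 c2@2 c3@6, authorship ........
After op 4 (move_left): buffer="zfdlvnxg" (len 8), cursors c1@0 c2@1 c3@5, authorship ........
After op 5 (delete): buffer="fdlnxg" (len 6), cursors c1@0 c2@0 c3@3, authorship ......
After op 6 (move_right): buffer="fdlnxg" (len 6), cursors c1@1 c2@1 c3@4, authorship ......

Answer: fdlnxg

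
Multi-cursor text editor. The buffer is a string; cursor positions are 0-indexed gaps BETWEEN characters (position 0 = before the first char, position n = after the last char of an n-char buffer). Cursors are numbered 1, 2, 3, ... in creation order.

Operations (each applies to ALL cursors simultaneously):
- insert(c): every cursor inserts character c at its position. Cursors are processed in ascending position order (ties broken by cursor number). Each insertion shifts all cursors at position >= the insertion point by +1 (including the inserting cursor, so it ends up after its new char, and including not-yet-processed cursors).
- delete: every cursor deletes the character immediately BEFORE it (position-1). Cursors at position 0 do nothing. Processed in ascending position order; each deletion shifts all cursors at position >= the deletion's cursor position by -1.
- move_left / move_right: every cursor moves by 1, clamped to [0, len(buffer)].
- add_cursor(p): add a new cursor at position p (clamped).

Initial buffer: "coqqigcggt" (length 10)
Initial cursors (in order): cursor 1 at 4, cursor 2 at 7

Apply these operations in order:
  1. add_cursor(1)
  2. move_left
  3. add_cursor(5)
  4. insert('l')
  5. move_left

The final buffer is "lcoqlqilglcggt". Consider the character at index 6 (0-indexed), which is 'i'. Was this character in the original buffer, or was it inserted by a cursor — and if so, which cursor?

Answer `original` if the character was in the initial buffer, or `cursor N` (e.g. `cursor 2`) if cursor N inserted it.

After op 1 (add_cursor(1)): buffer="coqqigcggt" (len 10), cursors c3@1 c1@4 c2@7, authorship ..........
After op 2 (move_left): buffer="coqqigcggt" (len 10), cursors c3@0 c1@3 c2@6, authorship ..........
After op 3 (add_cursor(5)): buffer="coqqigcggt" (len 10), cursors c3@0 c1@3 c4@5 c2@6, authorship ..........
After op 4 (insert('l')): buffer="lcoqlqilglcggt" (len 14), cursors c3@1 c1@5 c4@8 c2@10, authorship 3...1..4.2....
After op 5 (move_left): buffer="lcoqlqilglcggt" (len 14), cursors c3@0 c1@4 c4@7 c2@9, authorship 3...1..4.2....
Authorship (.=original, N=cursor N): 3 . . . 1 . . 4 . 2 . . . .
Index 6: author = original

Answer: original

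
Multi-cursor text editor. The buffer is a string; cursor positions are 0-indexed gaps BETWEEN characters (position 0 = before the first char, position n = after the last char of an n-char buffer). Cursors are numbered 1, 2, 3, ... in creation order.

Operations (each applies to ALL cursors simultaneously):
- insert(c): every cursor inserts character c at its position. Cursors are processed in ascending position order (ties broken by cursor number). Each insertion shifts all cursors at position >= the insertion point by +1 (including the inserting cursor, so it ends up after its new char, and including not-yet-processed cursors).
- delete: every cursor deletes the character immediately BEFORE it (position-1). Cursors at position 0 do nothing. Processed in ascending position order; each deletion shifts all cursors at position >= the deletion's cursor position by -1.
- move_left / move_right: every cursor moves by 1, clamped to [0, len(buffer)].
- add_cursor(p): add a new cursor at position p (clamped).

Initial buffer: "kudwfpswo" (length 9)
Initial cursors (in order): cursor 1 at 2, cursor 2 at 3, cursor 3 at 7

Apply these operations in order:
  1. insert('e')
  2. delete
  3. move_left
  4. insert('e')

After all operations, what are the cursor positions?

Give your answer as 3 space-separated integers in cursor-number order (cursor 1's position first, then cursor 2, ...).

Answer: 2 4 9

Derivation:
After op 1 (insert('e')): buffer="kuedewfpsewo" (len 12), cursors c1@3 c2@5 c3@10, authorship ..1.2....3..
After op 2 (delete): buffer="kudwfpswo" (len 9), cursors c1@2 c2@3 c3@7, authorship .........
After op 3 (move_left): buffer="kudwfpswo" (len 9), cursors c1@1 c2@2 c3@6, authorship .........
After op 4 (insert('e')): buffer="keuedwfpeswo" (len 12), cursors c1@2 c2@4 c3@9, authorship .1.2....3...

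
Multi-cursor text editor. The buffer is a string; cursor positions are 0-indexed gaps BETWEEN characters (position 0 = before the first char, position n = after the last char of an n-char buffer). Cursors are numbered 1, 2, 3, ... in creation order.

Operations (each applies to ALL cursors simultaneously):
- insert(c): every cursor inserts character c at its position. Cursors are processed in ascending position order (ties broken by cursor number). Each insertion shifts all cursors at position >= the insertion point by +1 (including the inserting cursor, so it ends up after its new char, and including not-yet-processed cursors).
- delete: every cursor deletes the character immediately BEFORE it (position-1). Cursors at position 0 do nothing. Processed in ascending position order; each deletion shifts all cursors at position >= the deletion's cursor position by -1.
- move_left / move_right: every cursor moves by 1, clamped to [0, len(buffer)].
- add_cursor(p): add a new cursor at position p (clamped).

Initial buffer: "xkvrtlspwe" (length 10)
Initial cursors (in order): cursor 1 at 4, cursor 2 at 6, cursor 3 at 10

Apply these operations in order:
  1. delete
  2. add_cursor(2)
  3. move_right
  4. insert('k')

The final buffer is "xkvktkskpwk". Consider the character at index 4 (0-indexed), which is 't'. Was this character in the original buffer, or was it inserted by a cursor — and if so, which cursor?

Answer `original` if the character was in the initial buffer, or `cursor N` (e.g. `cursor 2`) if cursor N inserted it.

After op 1 (delete): buffer="xkvtspw" (len 7), cursors c1@3 c2@4 c3@7, authorship .......
After op 2 (add_cursor(2)): buffer="xkvtspw" (len 7), cursors c4@2 c1@3 c2@4 c3@7, authorship .......
After op 3 (move_right): buffer="xkvtspw" (len 7), cursors c4@3 c1@4 c2@5 c3@7, authorship .......
After op 4 (insert('k')): buffer="xkvktkskpwk" (len 11), cursors c4@4 c1@6 c2@8 c3@11, authorship ...4.1.2..3
Authorship (.=original, N=cursor N): . . . 4 . 1 . 2 . . 3
Index 4: author = original

Answer: original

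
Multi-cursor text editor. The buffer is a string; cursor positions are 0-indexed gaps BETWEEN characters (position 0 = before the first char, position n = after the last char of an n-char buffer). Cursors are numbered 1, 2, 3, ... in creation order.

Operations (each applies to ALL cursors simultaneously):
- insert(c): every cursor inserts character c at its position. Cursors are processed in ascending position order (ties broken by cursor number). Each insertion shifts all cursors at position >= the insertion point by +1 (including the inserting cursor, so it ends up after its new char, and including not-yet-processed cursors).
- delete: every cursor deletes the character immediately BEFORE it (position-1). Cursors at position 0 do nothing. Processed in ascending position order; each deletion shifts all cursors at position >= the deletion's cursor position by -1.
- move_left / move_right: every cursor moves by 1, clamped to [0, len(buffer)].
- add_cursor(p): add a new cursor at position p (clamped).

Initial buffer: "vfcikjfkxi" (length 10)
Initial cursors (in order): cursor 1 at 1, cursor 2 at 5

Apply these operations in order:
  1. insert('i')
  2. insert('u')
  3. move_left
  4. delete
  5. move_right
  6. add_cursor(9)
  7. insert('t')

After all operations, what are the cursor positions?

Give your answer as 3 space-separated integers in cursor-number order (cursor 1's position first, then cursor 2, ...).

Answer: 3 9 12

Derivation:
After op 1 (insert('i')): buffer="vifcikijfkxi" (len 12), cursors c1@2 c2@7, authorship .1....2.....
After op 2 (insert('u')): buffer="viufcikiujfkxi" (len 14), cursors c1@3 c2@9, authorship .11....22.....
After op 3 (move_left): buffer="viufcikiujfkxi" (len 14), cursors c1@2 c2@8, authorship .11....22.....
After op 4 (delete): buffer="vufcikujfkxi" (len 12), cursors c1@1 c2@6, authorship .1....2.....
After op 5 (move_right): buffer="vufcikujfkxi" (len 12), cursors c1@2 c2@7, authorship .1....2.....
After op 6 (add_cursor(9)): buffer="vufcikujfkxi" (len 12), cursors c1@2 c2@7 c3@9, authorship .1....2.....
After op 7 (insert('t')): buffer="vutfcikutjftkxi" (len 15), cursors c1@3 c2@9 c3@12, authorship .11....22..3...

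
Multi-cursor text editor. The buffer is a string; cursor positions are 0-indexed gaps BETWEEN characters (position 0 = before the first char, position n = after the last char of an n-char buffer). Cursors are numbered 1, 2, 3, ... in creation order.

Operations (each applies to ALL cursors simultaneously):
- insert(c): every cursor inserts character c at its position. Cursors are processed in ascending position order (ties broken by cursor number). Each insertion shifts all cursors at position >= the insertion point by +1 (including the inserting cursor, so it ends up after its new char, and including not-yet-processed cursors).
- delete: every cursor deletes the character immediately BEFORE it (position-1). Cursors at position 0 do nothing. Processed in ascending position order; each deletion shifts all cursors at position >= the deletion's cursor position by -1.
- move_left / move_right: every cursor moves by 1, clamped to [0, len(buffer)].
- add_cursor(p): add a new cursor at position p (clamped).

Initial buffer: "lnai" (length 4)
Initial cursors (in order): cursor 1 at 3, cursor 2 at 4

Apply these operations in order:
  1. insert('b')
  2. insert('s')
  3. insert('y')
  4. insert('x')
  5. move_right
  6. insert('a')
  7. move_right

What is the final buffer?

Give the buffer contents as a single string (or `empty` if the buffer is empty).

After op 1 (insert('b')): buffer="lnabib" (len 6), cursors c1@4 c2@6, authorship ...1.2
After op 2 (insert('s')): buffer="lnabsibs" (len 8), cursors c1@5 c2@8, authorship ...11.22
After op 3 (insert('y')): buffer="lnabsyibsy" (len 10), cursors c1@6 c2@10, authorship ...111.222
After op 4 (insert('x')): buffer="lnabsyxibsyx" (len 12), cursors c1@7 c2@12, authorship ...1111.2222
After op 5 (move_right): buffer="lnabsyxibsyx" (len 12), cursors c1@8 c2@12, authorship ...1111.2222
After op 6 (insert('a')): buffer="lnabsyxiabsyxa" (len 14), cursors c1@9 c2@14, authorship ...1111.122222
After op 7 (move_right): buffer="lnabsyxiabsyxa" (len 14), cursors c1@10 c2@14, authorship ...1111.122222

Answer: lnabsyxiabsyxa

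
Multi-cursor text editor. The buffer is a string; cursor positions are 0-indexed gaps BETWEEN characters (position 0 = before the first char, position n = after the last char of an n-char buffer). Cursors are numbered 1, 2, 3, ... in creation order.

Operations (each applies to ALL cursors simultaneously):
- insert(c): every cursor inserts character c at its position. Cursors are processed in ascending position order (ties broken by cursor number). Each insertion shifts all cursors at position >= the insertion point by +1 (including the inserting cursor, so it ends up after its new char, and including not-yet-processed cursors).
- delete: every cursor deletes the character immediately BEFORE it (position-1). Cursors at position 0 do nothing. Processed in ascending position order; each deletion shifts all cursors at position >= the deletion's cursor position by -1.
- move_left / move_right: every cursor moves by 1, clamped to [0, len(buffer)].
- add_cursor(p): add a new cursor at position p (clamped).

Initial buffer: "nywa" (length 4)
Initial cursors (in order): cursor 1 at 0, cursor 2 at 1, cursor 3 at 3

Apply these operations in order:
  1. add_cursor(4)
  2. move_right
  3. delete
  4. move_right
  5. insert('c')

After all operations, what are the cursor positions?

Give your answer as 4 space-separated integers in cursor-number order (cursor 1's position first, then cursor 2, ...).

After op 1 (add_cursor(4)): buffer="nywa" (len 4), cursors c1@0 c2@1 c3@3 c4@4, authorship ....
After op 2 (move_right): buffer="nywa" (len 4), cursors c1@1 c2@2 c3@4 c4@4, authorship ....
After op 3 (delete): buffer="" (len 0), cursors c1@0 c2@0 c3@0 c4@0, authorship 
After op 4 (move_right): buffer="" (len 0), cursors c1@0 c2@0 c3@0 c4@0, authorship 
After op 5 (insert('c')): buffer="cccc" (len 4), cursors c1@4 c2@4 c3@4 c4@4, authorship 1234

Answer: 4 4 4 4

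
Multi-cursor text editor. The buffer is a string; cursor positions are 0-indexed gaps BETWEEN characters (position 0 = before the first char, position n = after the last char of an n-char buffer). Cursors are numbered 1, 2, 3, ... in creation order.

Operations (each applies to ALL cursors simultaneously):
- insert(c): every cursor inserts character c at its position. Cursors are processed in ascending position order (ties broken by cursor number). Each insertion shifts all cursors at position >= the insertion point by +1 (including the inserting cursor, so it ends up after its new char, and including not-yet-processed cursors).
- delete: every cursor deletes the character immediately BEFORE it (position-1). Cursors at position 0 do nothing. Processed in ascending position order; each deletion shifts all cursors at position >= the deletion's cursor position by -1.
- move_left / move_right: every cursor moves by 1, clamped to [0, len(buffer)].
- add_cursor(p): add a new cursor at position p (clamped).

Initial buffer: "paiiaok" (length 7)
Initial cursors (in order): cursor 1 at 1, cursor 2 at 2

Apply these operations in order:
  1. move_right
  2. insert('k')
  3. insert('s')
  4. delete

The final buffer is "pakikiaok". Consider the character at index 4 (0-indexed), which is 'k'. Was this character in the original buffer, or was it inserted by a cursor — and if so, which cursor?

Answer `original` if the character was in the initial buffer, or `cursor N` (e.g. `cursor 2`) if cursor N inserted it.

After op 1 (move_right): buffer="paiiaok" (len 7), cursors c1@2 c2@3, authorship .......
After op 2 (insert('k')): buffer="pakikiaok" (len 9), cursors c1@3 c2@5, authorship ..1.2....
After op 3 (insert('s')): buffer="paksiksiaok" (len 11), cursors c1@4 c2@7, authorship ..11.22....
After op 4 (delete): buffer="pakikiaok" (len 9), cursors c1@3 c2@5, authorship ..1.2....
Authorship (.=original, N=cursor N): . . 1 . 2 . . . .
Index 4: author = 2

Answer: cursor 2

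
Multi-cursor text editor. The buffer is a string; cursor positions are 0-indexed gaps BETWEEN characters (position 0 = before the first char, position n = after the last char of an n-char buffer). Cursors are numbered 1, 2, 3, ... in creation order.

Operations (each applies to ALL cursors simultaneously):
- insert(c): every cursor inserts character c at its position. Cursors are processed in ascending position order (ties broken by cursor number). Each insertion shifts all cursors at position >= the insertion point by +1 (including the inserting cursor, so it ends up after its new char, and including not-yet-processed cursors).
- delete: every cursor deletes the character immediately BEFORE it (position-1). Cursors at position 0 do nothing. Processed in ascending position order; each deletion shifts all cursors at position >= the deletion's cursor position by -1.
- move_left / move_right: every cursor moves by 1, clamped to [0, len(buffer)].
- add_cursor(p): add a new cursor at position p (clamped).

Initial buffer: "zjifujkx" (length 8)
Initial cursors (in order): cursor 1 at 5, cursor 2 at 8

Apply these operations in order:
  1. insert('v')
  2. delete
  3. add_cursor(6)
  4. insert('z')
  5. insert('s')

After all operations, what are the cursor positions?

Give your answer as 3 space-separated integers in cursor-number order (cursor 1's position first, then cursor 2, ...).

After op 1 (insert('v')): buffer="zjifuvjkxv" (len 10), cursors c1@6 c2@10, authorship .....1...2
After op 2 (delete): buffer="zjifujkx" (len 8), cursors c1@5 c2@8, authorship ........
After op 3 (add_cursor(6)): buffer="zjifujkx" (len 8), cursors c1@5 c3@6 c2@8, authorship ........
After op 4 (insert('z')): buffer="zjifuzjzkxz" (len 11), cursors c1@6 c3@8 c2@11, authorship .....1.3..2
After op 5 (insert('s')): buffer="zjifuzsjzskxzs" (len 14), cursors c1@7 c3@10 c2@14, authorship .....11.33..22

Answer: 7 14 10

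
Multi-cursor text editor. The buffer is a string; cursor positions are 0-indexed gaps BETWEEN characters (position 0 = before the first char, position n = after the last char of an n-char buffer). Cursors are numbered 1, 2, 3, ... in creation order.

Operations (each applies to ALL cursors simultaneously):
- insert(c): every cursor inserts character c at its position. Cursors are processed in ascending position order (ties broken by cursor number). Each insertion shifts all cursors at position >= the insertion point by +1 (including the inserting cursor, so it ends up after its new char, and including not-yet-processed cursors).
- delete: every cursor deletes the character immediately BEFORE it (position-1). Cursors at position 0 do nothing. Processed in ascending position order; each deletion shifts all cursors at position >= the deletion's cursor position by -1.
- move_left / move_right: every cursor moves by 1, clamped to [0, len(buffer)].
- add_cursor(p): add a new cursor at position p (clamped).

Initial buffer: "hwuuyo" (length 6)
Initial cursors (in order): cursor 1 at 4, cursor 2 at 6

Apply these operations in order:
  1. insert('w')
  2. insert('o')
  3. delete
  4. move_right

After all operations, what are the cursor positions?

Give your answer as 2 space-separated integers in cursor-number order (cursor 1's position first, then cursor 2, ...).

After op 1 (insert('w')): buffer="hwuuwyow" (len 8), cursors c1@5 c2@8, authorship ....1..2
After op 2 (insert('o')): buffer="hwuuwoyowo" (len 10), cursors c1@6 c2@10, authorship ....11..22
After op 3 (delete): buffer="hwuuwyow" (len 8), cursors c1@5 c2@8, authorship ....1..2
After op 4 (move_right): buffer="hwuuwyow" (len 8), cursors c1@6 c2@8, authorship ....1..2

Answer: 6 8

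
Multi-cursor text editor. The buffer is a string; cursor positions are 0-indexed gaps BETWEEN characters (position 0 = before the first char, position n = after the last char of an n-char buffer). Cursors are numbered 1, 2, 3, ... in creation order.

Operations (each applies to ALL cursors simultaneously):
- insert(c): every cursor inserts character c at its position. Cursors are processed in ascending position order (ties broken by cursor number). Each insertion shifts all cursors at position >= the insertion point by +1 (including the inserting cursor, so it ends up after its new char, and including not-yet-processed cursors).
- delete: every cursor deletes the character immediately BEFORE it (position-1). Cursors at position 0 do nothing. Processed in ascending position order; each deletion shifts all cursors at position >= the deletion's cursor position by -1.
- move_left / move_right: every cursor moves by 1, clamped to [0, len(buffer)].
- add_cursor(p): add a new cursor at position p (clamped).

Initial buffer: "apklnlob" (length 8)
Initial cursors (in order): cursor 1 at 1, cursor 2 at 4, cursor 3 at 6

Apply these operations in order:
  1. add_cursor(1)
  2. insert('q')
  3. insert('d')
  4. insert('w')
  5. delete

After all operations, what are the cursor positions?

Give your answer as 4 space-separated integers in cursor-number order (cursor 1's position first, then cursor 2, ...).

Answer: 5 10 14 5

Derivation:
After op 1 (add_cursor(1)): buffer="apklnlob" (len 8), cursors c1@1 c4@1 c2@4 c3@6, authorship ........
After op 2 (insert('q')): buffer="aqqpklqnlqob" (len 12), cursors c1@3 c4@3 c2@7 c3@10, authorship .14...2..3..
After op 3 (insert('d')): buffer="aqqddpklqdnlqdob" (len 16), cursors c1@5 c4@5 c2@10 c3@14, authorship .1414...22..33..
After op 4 (insert('w')): buffer="aqqddwwpklqdwnlqdwob" (len 20), cursors c1@7 c4@7 c2@13 c3@18, authorship .141414...222..333..
After op 5 (delete): buffer="aqqddpklqdnlqdob" (len 16), cursors c1@5 c4@5 c2@10 c3@14, authorship .1414...22..33..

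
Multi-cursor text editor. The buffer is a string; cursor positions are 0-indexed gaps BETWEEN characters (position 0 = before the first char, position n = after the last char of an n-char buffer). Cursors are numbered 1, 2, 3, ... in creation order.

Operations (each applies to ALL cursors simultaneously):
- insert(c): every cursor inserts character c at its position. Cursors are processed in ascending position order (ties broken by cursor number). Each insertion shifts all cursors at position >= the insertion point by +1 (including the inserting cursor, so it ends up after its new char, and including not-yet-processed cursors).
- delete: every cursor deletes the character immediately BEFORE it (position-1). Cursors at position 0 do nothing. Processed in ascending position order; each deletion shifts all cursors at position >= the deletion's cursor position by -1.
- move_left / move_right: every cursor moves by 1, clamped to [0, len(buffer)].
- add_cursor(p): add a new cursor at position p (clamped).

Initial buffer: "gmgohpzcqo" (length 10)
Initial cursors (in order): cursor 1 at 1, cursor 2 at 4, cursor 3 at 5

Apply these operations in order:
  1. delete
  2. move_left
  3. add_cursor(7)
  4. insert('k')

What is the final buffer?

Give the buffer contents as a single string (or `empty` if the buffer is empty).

After op 1 (delete): buffer="mgpzcqo" (len 7), cursors c1@0 c2@2 c3@2, authorship .......
After op 2 (move_left): buffer="mgpzcqo" (len 7), cursors c1@0 c2@1 c3@1, authorship .......
After op 3 (add_cursor(7)): buffer="mgpzcqo" (len 7), cursors c1@0 c2@1 c3@1 c4@7, authorship .......
After op 4 (insert('k')): buffer="kmkkgpzcqok" (len 11), cursors c1@1 c2@4 c3@4 c4@11, authorship 1.23......4

Answer: kmkkgpzcqok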